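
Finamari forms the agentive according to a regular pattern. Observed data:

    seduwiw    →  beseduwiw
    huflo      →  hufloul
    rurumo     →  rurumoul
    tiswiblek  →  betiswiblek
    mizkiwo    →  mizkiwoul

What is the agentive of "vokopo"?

vokopoul

mizkiwo and seduwiw both have 3 vowels yet inflect differently (mizkiwoul, beseduwiw), so the number of vowels is not what conditions the rule; whether the stem ends in a vowel or a consonant is.
"vokopo" ends in a vowel. The stems ending in a vowel (mizkiwo → mizkiwoul, rurumo → rurumoul, huflo → hufloul) add -ul.
The other pattern: stems ending in a consonant add the prefix be-.
So vokopo → vokopoul.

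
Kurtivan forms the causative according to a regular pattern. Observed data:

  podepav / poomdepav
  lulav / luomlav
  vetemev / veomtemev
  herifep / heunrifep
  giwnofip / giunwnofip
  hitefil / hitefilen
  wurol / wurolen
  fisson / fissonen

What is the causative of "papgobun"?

papgobunen

"papgobun" ends in -n. The one such stem in the data (fisson → fissonen) adds -en, so the same rule applies.
The other patterns: stems ending in -v insert -om- after the first vowel; stems ending in -p insert -un- after the first vowel.
So papgobun → papgobunen.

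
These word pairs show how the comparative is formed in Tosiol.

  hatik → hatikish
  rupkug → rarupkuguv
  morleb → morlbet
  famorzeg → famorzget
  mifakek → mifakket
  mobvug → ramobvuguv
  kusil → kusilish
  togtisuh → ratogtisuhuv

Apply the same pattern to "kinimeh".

"kinimeh" has last vowel 'e'. The stems whose last vowel is 'e' (famorzeg → famorzget, morleb → morlbet, mifakek → mifakket) delete the last vowel and add -et.
So kinimeh → kinimhet.

kinimhet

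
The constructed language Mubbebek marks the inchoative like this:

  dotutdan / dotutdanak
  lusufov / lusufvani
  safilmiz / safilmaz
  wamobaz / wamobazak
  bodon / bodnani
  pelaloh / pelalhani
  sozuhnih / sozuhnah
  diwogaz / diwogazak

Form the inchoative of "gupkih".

gupkah

"gupkih" has last vowel 'i'. The stems whose last vowel is 'i' (sozuhnih → sozuhnah, safilmiz → safilmaz) change the last vowel to 'a'.
The other patterns: stems whose last vowel is 'o' delete the last vowel and add -ani; stems whose last vowel is 'a' add -ak.
So gupkih → gupkah.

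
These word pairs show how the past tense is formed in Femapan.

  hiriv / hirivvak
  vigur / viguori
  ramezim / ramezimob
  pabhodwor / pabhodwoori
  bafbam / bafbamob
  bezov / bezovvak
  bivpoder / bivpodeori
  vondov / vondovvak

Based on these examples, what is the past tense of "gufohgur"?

pabhodwor and bezov both have last vowel 'o' yet inflect differently (pabhodwoori, bezovvak), so the last vowel is not what conditions the rule; the final letter is.
"gufohgur" ends in -r. The stems ending in -r (bivpoder → bivpodeori, vigur → viguori, pabhodwor → pabhodwoori) drop the final letter and add -ori.
The other patterns: stems ending in -v double the final consonant and add -ak; stems ending in -m add -ob.
So gufohgur → gufohguori.

gufohguori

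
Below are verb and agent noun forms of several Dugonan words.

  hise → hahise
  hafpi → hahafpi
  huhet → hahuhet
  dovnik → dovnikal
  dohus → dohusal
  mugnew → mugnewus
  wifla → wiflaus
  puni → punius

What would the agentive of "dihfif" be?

dihfifal

"dihfif" begins with d-. The stems beginning with d- (dovnik → dovnikal, dohus → dohusal) add -al.
The other patterns: stems beginning with h- add the prefix ha-; stems beginning with m-, p- or w- add -us.
So dihfif → dihfifal.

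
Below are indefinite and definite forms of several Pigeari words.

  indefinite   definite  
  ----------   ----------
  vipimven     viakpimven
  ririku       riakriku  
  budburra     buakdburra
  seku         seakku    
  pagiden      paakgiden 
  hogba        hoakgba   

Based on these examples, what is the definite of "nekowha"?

Every pair shown (vipimven → viakpimven, ririku → riakriku, budburra → buakdburra, …) follows the same rule: insert -ak- after the first vowel.
So nekowha → neakkowha.

neakkowha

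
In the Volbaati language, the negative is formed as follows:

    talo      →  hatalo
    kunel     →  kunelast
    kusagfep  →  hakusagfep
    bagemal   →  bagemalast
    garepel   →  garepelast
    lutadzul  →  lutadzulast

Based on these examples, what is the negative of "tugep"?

"tugep" ends in -p. The one such stem in the data (kusagfep → hakusagfep) adds the prefix ha-, so the same rule applies.
So tugep → hatugep.

hatugep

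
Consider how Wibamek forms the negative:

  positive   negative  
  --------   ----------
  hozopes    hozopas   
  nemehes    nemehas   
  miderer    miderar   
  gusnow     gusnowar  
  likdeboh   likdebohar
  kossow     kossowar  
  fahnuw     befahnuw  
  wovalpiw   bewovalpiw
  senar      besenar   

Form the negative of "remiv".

"remiv" has last vowel 'i'. The one such stem in the data (wovalpiw → bewovalpiw) adds the prefix be-, so the same rule applies.
So remiv → beremiv.

beremiv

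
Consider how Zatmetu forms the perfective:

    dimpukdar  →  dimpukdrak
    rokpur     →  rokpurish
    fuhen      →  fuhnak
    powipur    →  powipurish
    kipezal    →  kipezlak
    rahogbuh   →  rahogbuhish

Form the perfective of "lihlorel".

rokpur and dimpukdar both end in -r yet inflect differently (rokpurish, dimpukdrak), so the final letter is not what conditions the rule; the last vowel is.
"lihlorel" has last vowel 'e'. The one such stem in the data (fuhen → fuhnak) deletes the last vowel and adds -ak (as do dimpukdar, kipezal), so the same rule applies.
So lihlorel → lihlorlak.

lihlorlak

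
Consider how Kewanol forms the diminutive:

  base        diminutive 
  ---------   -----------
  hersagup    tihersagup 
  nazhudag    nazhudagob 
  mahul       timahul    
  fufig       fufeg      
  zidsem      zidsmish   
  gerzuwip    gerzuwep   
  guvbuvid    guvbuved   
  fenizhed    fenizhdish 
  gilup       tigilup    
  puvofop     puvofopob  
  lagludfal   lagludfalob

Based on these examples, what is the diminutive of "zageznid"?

guvbuvid and fenizhed both end in -d yet inflect differently (guvbuved, fenizhdish), so the final letter is not what conditions the rule; the last vowel is.
"zageznid" has last vowel 'i'. The stems whose last vowel is 'i' (guvbuvid → guvbuved, gerzuwip → gerzuwep, fufig → fufeg) change the last vowel to 'e'.
So zageznid → zagezned.

zagezned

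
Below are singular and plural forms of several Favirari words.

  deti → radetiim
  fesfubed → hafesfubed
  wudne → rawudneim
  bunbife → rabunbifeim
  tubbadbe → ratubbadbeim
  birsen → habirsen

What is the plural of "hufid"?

"hufid" ends in a consonant. The stems ending in a consonant (fesfubed → hafesfubed, birsen → habirsen) add the prefix ha-.
The other pattern: stems ending in a vowel add ra- … -im around the stem.
So hufid → hahufid.

hahufid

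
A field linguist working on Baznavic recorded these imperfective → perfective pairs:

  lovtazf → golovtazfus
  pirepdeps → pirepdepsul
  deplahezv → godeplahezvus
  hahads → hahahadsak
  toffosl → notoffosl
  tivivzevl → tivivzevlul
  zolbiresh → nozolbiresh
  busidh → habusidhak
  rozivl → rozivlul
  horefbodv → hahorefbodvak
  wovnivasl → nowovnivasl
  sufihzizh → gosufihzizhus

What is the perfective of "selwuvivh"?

selwuvivhul

sufihzizh and busidh both end in -h yet inflect differently (gosufihzizhus, habusidhak), so the final letter is not what conditions the rule; the second-to-last letter is.
"selwuvivh" has second-to-last letter 'v'. The stems whose second-to-last letter is 'v' (rozivl → rozivlul, tivivzevl → tivivzevlul) add -ul.
The other patterns: stems whose second-to-last letter is 'z' add go- … -us around the stem; stems whose second-to-last letter is 'd' add ha- … -ak around the stem; stems whose second-to-last letter is 's' add the prefix no-.
So selwuvivh → selwuvivhul.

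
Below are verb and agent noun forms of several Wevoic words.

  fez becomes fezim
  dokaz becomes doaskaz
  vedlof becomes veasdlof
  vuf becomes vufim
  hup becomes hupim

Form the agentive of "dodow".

fez and dokaz both end in -z yet inflect differently (fezim, doaskaz), so the final letter is not what conditions the rule; the number of vowels is.
"dodow" has 2 vowels. The stems with 2 vowels (dokaz → doaskaz, vedlof → veasdlof) insert -as- after the first vowel.
The other pattern: stems with 1 vowel add -im.
So dodow → doasdow.

doasdow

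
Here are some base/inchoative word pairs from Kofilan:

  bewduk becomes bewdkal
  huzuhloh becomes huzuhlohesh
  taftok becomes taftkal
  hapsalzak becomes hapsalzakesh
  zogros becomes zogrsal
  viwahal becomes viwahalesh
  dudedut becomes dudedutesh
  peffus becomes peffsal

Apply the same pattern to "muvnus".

hapsalzak and bewduk both end in -k yet inflect differently (hapsalzakesh, bewdkal), so the final letter is not what conditions the rule; the number of vowels is.
"muvnus" has 2 vowels. The stems with 2 vowels (zogros → zogrsal, peffus → peffsal, bewduk → bewdkal) delete the last vowel and add -al.
The other pattern: stems with 3 vowels add -esh.
So muvnus → muvnsal.

muvnsal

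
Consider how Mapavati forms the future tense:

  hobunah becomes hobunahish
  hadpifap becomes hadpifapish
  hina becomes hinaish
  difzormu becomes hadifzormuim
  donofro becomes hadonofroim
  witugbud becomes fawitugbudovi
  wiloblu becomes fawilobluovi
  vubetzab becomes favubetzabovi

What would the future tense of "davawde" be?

hadavawdeim

difzormu and wiloblu both end in -u yet inflect differently (hadifzormuim, fawilobluovi), so the final letter is not what conditions the rule; the first letter is.
"davawde" begins with d-. The stems beginning with d- (difzormu → hadifzormuim, donofro → hadonofroim) add ha- … -im around the stem.
So davawde → hadavawdeim.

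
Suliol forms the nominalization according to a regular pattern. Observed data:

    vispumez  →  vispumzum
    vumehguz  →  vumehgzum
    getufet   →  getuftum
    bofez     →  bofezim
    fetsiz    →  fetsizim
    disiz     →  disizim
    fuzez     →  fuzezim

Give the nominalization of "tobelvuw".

"tobelvuw" has 3 vowels. The stems with 3 vowels (vispumez → vispumzum, vumehguz → vumehgzum, getufet → getuftum) delete the last vowel and add -um.
The other pattern: stems with 2 vowels add -im.
So tobelvuw → tobelvwum.

tobelvwum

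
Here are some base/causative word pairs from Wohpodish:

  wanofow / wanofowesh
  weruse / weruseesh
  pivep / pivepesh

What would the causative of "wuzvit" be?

wuzvitesh

Every pair shown (wanofow → wanofowesh, weruse → weruseesh, pivep → pivepesh) follows the same rule: add -esh.
So wuzvit → wuzvitesh.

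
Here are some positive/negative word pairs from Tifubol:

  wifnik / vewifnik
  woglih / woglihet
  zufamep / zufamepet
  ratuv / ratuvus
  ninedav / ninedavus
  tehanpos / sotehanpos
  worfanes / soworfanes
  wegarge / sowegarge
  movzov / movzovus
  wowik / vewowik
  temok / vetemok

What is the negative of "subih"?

woglih and wowik both have last vowel 'i' yet inflect differently (woglihet, vewowik), so the last vowel is not what conditions the rule; the final letter is.
"subih" ends in -h. The one such stem in the data (woglih → woglihet) adds -et, so the same rule applies.
The other patterns: stems ending in -v add -us; stems ending in -k add the prefix ve-; stems ending in -e or -s add the prefix so-.
So subih → subihet.

subihet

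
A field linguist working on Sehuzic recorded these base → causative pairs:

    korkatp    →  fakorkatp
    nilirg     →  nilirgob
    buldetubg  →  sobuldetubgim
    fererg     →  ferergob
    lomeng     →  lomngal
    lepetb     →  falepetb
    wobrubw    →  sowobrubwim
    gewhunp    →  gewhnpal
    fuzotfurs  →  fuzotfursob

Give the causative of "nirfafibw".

sonirfafibwim

fererg and lomeng both end in -g yet inflect differently (ferergob, lomngal), so the final letter is not what conditions the rule; the second-to-last letter is.
"nirfafibw" has second-to-last letter 'b'. The stems whose second-to-last letter is 'b' (wobrubw → sowobrubwim, buldetubg → sobuldetubgim) add so- … -im around the stem.
The other patterns: stems whose second-to-last letter is 'r' add -ob; stems whose second-to-last letter is 'n' delete the last vowel and add -al; stems whose second-to-last letter is 't' add the prefix fa-.
So nirfafibw → sonirfafibwim.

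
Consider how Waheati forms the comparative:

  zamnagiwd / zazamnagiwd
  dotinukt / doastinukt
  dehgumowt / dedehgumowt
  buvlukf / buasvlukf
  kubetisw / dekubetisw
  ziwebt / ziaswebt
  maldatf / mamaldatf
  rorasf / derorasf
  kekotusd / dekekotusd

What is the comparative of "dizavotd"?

rorasf and buvlukf both end in -f yet inflect differently (derorasf, buasvlukf), so the final letter is not what conditions the rule; the second-to-last letter is.
"dizavotd" has second-to-last letter 't'. The one such stem in the data (maldatf → mamaldatf) repeats the first consonant+vowel as a prefix (as do dehgumowt, zamnagiwd), so the same rule applies.
The other patterns: stems whose second-to-last letter is 's' add the prefix de-; stems whose second-to-last letter is 'b' or 'k' insert -as- after the first vowel.
So dizavotd → didizavotd.

didizavotd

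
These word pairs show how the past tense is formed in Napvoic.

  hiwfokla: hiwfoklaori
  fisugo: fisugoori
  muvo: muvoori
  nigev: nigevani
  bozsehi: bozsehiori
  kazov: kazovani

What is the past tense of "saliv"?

kazov and fisugo both have last vowel 'o' yet inflect differently (kazovani, fisugoori), so the last vowel is not what conditions the rule; whether the stem ends in a vowel or a consonant is.
"saliv" ends in a consonant. The stems ending in a consonant (kazov → kazovani, nigev → nigevani) add -ani.
The other pattern: stems ending in a vowel add -ori.
So saliv → salivani.

salivani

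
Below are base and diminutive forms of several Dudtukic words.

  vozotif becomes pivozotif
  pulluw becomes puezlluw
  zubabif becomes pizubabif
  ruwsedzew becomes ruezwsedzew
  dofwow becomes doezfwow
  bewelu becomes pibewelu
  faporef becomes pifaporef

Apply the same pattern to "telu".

pitelu

ruwsedzew and faporef both have last vowel 'e' yet inflect differently (ruezwsedzew, pifaporef), so the last vowel is not what conditions the rule; the final letter is.
"telu" ends in -u. The one such stem in the data (bewelu → pibewelu) adds the prefix pi-, so the same rule applies.
The other pattern: stems ending in -w insert -ez- after the first vowel.
So telu → pitelu.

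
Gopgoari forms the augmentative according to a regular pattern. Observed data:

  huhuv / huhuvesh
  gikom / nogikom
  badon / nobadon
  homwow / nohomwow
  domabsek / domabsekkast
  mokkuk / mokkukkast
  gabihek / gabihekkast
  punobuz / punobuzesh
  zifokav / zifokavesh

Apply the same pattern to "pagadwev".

punobuz and mokkuk both have last vowel 'u' yet inflect differently (punobuzesh, mokkukkast), so the last vowel is not what conditions the rule; the final letter is.
"pagadwev" ends in -v. The stems ending in -v (huhuv → huhuvesh, zifokav → zifokavesh) add -esh.
The other patterns: stems ending in -k double the final consonant and add -ast; stems ending in -m, -n or -w add the prefix no-.
So pagadwev → pagadwevesh.

pagadwevesh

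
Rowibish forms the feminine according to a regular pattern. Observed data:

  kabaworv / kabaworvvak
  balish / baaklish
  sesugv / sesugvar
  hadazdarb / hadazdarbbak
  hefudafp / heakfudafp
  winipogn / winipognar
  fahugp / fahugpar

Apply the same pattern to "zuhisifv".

sesugv and kabaworv both end in -v yet inflect differently (sesugvar, kabaworvvak), so the final letter is not what conditions the rule; the second-to-last letter is.
"zuhisifv" has second-to-last letter 'f'. The one such stem in the data (hefudafp → heakfudafp) inserts -ak- after the first vowel (as does balish), so the same rule applies.
So zuhisifv → zuakhisifv.

zuakhisifv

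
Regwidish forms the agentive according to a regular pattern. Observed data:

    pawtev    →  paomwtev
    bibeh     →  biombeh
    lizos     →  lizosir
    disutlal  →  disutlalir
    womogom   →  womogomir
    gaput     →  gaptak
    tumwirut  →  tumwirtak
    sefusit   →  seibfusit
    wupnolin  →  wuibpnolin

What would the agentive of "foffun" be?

gaput and sefusit both end in -t yet inflect differently (gaptak, seibfusit), so the final letter is not what conditions the rule; the last vowel is.
"foffun" has last vowel 'u'. The stems whose last vowel is 'u' (gaput → gaptak, tumwirut → tumwirtak) delete the last vowel and add -ak.
The other patterns: stems whose last vowel is 'e' insert -om- after the first vowel; stems whose last vowel is 'a' or 'o' add -ir; stems whose last vowel is 'i' insert -ib- after the first vowel.
So foffun → foffnak.

foffnak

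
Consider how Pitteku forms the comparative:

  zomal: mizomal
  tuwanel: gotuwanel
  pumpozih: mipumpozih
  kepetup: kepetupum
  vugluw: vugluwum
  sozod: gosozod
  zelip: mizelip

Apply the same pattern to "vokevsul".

vokevsulum

kepetup and zelip both end in -p yet inflect differently (kepetupum, mizelip), so the final letter is not what conditions the rule; the last vowel is.
"vokevsul" has last vowel 'u'. The stems whose last vowel is 'u' (vugluw → vugluwum, kepetup → kepetupum) add -um.
The other patterns: stems whose last vowel is 'a' or 'i' add the prefix mi-; stems whose last vowel is 'e' or 'o' add the prefix go-.
So vokevsul → vokevsulum.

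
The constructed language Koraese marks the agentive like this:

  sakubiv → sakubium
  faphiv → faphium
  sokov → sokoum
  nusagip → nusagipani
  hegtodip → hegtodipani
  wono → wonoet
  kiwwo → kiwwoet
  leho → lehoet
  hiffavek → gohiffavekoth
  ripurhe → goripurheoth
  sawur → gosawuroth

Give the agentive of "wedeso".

wedesoet

sakubiv and nusagip both have last vowel 'i' yet inflect differently (sakubium, nusagipani), so the last vowel is not what conditions the rule; the final letter is.
"wedeso" ends in -o. The stems ending in -o (wono → wonoet, kiwwo → kiwwoet, leho → lehoet) add -et.
The other patterns: stems ending in -v drop the final letter and add -um; stems ending in -p add -ani; stems ending in -e, -k or -r add go- … -oth around the stem.
So wedeso → wedesoet.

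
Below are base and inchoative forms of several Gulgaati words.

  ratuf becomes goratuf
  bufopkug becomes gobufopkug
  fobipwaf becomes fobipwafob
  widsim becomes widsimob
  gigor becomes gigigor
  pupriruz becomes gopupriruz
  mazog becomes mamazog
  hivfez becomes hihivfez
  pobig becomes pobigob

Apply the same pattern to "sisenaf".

sisenafob

hivfez and pupriruz both end in -z yet inflect differently (hihivfez, gopupriruz), so the final letter is not what conditions the rule; the last vowel is.
"sisenaf" has last vowel 'a'. The one such stem in the data (fobipwaf → fobipwafob) adds -ob, so the same rule applies.
The other patterns: stems whose last vowel is 'e' or 'o' repeat the first consonant+vowel as a prefix; stems whose last vowel is 'u' add the prefix go-.
So sisenaf → sisenafob.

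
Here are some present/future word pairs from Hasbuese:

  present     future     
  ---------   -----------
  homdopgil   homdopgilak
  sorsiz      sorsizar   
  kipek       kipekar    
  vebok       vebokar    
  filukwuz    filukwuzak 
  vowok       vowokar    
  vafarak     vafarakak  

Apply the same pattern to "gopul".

gopular

vebok and vafarak both end in -k yet inflect differently (vebokar, vafarakak), so the final letter is not what conditions the rule; the number of vowels is.
"gopul" has 2 vowels. The stems with 2 vowels (vebok → vebokar, sorsiz → sorsizar, kipek → kipekar) add -ar.
The other pattern: stems with 3 vowels add -ak.
So gopul → gopular.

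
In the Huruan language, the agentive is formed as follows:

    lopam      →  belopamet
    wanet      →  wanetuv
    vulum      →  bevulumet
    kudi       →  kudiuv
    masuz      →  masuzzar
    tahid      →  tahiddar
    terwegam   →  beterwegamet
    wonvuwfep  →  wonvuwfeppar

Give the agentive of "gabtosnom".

begabtosnomet

kudi and tahid both have last vowel 'i' yet inflect differently (kudiuv, tahiddar), so the last vowel is not what conditions the rule; the final letter is.
"gabtosnom" ends in -m. The stems ending in -m (terwegam → beterwegamet, lopam → belopamet, vulum → bevulumet) add be- … -et around the stem.
The other patterns: stems ending in -i or -t add -uv; stems ending in -d, -p or -z double the final consonant and add -ar.
So gabtosnom → begabtosnomet.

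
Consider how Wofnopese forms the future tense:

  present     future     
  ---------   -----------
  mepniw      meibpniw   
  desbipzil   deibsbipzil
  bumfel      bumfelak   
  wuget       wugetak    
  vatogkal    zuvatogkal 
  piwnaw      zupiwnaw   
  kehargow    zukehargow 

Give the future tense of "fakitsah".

zufakitsah

"fakitsah" has last vowel 'a'. The stems whose last vowel is 'a' (vatogkal → zuvatogkal, piwnaw → zupiwnaw) add the prefix zu-.
The other patterns: stems whose last vowel is 'i' insert -ib- after the first vowel; stems whose last vowel is 'e' add -ak.
So fakitsah → zufakitsah.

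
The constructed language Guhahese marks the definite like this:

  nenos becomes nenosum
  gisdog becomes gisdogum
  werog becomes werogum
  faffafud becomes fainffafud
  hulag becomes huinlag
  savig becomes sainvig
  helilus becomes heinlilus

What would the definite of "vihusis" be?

gisdog and hulag both end in -g yet inflect differently (gisdogum, huinlag), so the final letter is not what conditions the rule; the last vowel is.
"vihusis" has last vowel 'i'. The one such stem in the data (savig → sainvig) inserts -in- after the first vowel (as do faffafud, hulag), so the same rule applies.
The other pattern: stems whose last vowel is 'o' add -um.
So vihusis → viinhusis.

viinhusis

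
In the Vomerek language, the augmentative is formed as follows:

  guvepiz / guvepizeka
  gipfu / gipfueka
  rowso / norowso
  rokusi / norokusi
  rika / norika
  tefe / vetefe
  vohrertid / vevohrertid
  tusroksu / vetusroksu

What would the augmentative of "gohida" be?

gipfu and tusroksu both end in -u yet inflect differently (gipfueka, vetusroksu), so the final letter is not what conditions the rule; the first letter is.
"gohida" begins with g-. The stems beginning with g- (guvepiz → guvepizeka, gipfu → gipfueka) add -eka.
The other patterns: stems beginning with r- add the prefix no-; stems beginning with t- or v- add the prefix ve-.
So gohida → gohidaeka.

gohidaeka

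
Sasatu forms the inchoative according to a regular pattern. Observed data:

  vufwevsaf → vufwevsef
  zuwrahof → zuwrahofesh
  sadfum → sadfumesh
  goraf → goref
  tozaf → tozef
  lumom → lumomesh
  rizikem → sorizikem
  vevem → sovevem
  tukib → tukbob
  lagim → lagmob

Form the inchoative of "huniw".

zuwrahof and goraf both end in -f yet inflect differently (zuwrahofesh, goref), so the final letter is not what conditions the rule; the last vowel is.
"huniw" has last vowel 'i'. The stems whose last vowel is 'i' (tukib → tukbob, lagim → lagmob) delete the last vowel and add -ob.
The other patterns: stems whose last vowel is 'o' or 'u' add -esh; stems whose last vowel is 'a' change the last vowel to 'e'; stems whose last vowel is 'e' add the prefix so-.
So huniw → hunwob.

hunwob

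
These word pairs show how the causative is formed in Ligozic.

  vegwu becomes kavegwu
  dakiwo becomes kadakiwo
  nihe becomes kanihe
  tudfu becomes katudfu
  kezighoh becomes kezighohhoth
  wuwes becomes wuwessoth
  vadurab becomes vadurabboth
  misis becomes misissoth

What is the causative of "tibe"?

"tibe" ends in a vowel. The stems ending in a vowel (vegwu → kavegwu, tudfu → katudfu, nihe → kanihe) add the prefix ka-.
So tibe → katibe.

katibe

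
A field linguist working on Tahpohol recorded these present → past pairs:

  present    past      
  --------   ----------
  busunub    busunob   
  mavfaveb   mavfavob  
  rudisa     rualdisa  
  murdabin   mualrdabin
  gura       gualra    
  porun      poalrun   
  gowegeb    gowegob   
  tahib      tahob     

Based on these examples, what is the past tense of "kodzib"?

busunub and porun both have last vowel 'u' yet inflect differently (busunob, poalrun), so the last vowel is not what conditions the rule; the final letter is.
"kodzib" ends in -b. The stems ending in -b (mavfaveb → mavfavob, gowegeb → gowegob, tahib → tahob) change the last vowel to 'o'.
So kodzib → kodzob.

kodzob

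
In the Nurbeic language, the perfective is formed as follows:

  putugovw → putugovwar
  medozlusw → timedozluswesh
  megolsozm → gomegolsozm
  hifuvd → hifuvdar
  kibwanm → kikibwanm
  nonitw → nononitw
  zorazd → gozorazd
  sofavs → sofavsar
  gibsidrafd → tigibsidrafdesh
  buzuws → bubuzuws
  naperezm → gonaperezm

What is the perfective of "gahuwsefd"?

zorazd and hifuvd both end in -d yet inflect differently (gozorazd, hifuvdar), so the final letter is not what conditions the rule; the second-to-last letter is.
"gahuwsefd" has second-to-last letter 'f'. The one such stem in the data (gibsidrafd → tigibsidrafdesh) adds ti- … -esh around the stem, so the same rule applies.
So gahuwsefd → tigahuwsefdesh.

tigahuwsefdesh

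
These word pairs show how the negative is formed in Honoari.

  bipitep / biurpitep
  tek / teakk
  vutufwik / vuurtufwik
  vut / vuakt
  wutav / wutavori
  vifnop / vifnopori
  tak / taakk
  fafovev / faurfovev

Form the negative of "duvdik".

wutav and fafovev both end in -v yet inflect differently (wutavori, faurfovev), so the final letter is not what conditions the rule; the number of vowels is.
"duvdik" has 2 vowels. The stems with 2 vowels (vifnop → vifnopori, wutav → wutavori) add -ori.
The other patterns: stems with 1 vowel insert -ak- after the first vowel; stems with 3 vowels insert -ur- after the first vowel.
So duvdik → duvdikori.

duvdikori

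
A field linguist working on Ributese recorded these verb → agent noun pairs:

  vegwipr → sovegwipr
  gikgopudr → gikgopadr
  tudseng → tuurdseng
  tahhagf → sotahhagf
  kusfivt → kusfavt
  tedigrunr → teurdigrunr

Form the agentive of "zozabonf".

zourzabonf

tedigrunr and vegwipr both end in -r yet inflect differently (teurdigrunr, sovegwipr), so the final letter is not what conditions the rule; the second-to-last letter is.
"zozabonf" has second-to-last letter 'n'. The stems whose second-to-last letter is 'n' (tudseng → tuurdseng, tedigrunr → teurdigrunr) insert -ur- after the first vowel.
So zozabonf → zourzabonf.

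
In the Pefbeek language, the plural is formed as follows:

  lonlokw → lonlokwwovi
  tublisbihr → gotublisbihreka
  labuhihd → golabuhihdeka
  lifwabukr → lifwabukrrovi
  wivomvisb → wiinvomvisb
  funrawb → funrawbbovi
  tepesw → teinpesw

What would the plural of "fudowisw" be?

tepesw and lonlokw both end in -w yet inflect differently (teinpesw, lonlokwwovi), so the final letter is not what conditions the rule; the second-to-last letter is.
"fudowisw" has second-to-last letter 's'. The stems whose second-to-last letter is 's' (wivomvisb → wiinvomvisb, tepesw → teinpesw) insert -in- after the first vowel.
So fudowisw → fuindowisw.

fuindowisw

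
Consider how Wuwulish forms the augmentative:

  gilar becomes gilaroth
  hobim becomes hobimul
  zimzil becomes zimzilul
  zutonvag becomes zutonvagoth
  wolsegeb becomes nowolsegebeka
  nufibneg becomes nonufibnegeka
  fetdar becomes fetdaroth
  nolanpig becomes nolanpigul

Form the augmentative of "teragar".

nolanpig and zutonvag both end in -g yet inflect differently (nolanpigul, zutonvagoth), so the final letter is not what conditions the rule; the last vowel is.
"teragar" has last vowel 'a'. The stems whose last vowel is 'a' (zutonvag → zutonvagoth, gilar → gilaroth, fetdar → fetdaroth) add -oth.
The other patterns: stems whose last vowel is 'i' add -ul; stems whose last vowel is 'e' add no- … -eka around the stem.
So teragar → teragaroth.

teragaroth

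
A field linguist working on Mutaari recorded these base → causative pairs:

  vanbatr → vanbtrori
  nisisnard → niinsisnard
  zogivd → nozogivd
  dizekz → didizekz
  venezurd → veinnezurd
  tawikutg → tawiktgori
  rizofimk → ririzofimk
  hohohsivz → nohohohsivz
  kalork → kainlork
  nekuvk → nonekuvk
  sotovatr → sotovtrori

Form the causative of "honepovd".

nisisnard and zogivd both end in -d yet inflect differently (niinsisnard, nozogivd), so the final letter is not what conditions the rule; the second-to-last letter is.
"honepovd" has second-to-last letter 'v'. The stems whose second-to-last letter is 'v' (hohohsivz → nohohohsivz, zogivd → nozogivd, nekuvk → nonekuvk) add the prefix no-.
The other patterns: stems whose second-to-last letter is 'r' insert -in- after the first vowel; stems whose second-to-last letter is 't' delete the last vowel and add -ori; stems whose second-to-last letter is 'k' or 'm' repeat the first consonant+vowel as a prefix.
So honepovd → nohonepovd.

nohonepovd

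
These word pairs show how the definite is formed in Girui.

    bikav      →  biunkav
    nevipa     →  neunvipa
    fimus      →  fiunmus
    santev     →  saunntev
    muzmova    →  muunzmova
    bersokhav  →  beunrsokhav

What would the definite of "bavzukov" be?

baunvzukov

Every pair shown (bikav → biunkav, nevipa → neunvipa, fimus → fiunmus, …) follows the same rule: insert -un- after the first vowel.
So bavzukov → baunvzukov.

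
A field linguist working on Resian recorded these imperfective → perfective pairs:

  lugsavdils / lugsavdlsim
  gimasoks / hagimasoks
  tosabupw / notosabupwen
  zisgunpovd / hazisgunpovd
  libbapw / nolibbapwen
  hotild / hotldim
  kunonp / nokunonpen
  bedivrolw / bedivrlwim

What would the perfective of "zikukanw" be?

lugsavdils and gimasoks both end in -s yet inflect differently (lugsavdlsim, hagimasoks), so the final letter is not what conditions the rule; the second-to-last letter is.
"zikukanw" has second-to-last letter 'n'. The one such stem in the data (kunonp → nokunonpen) adds no- … -en around the stem, so the same rule applies.
The other patterns: stems whose second-to-last letter is 'l' delete the last vowel and add -im; stems whose second-to-last letter is 'k' or 'v' add the prefix ha-.
So zikukanw → nozikukanwen.

nozikukanwen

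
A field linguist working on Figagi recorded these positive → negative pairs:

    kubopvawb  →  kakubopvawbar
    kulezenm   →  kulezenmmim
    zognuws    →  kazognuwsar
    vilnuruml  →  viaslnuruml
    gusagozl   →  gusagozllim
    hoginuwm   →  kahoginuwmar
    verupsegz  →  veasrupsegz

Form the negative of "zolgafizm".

kulezenm and hoginuwm both end in -m yet inflect differently (kulezenmmim, kahoginuwmar), so the final letter is not what conditions the rule; the second-to-last letter is.
"zolgafizm" has second-to-last letter 'z'. The one such stem in the data (gusagozl → gusagozllim) doubles the final consonant and adds -im (as does kulezenm), so the same rule applies.
The other patterns: stems whose second-to-last letter is 'w' add ka- … -ar around the stem; stems whose second-to-last letter is 'g' or 'm' insert -as- after the first vowel.
So zolgafizm → zolgafizmmim.

zolgafizmmim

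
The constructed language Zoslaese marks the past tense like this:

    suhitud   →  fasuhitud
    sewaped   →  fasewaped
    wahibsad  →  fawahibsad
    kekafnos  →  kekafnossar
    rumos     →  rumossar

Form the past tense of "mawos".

mawossar

suhitud and kekafnos both have 3 vowels yet inflect differently (fasuhitud, kekafnossar), so the number of vowels is not what conditions the rule; the final letter is.
"mawos" ends in -s. The stems ending in -s (kekafnos → kekafnossar, rumos → rumossar) double the final consonant and add -ar.
The other pattern: stems ending in -d add the prefix fa-.
So mawos → mawossar.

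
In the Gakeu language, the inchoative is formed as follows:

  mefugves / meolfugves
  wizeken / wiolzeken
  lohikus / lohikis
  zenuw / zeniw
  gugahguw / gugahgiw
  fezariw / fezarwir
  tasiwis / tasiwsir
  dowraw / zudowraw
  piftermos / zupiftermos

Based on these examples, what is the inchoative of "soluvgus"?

mefugves and lohikus both end in -s yet inflect differently (meolfugves, lohikis), so the final letter is not what conditions the rule; the last vowel is.
"soluvgus" has last vowel 'u'. The stems whose last vowel is 'u' (lohikus → lohikis, zenuw → zeniw, gugahguw → gugahgiw) change the last vowel to 'i'.
The other patterns: stems whose last vowel is 'e' insert -ol- after the first vowel; stems whose last vowel is 'i' delete the last vowel and add -ir; stems whose last vowel is 'a' or 'o' add the prefix zu-.
So soluvgus → soluvgis.

soluvgis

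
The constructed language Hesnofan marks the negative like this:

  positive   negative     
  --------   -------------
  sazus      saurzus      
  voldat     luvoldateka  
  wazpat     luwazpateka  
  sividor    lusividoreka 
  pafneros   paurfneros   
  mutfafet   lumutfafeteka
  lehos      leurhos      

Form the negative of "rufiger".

"rufiger" ends in -r. The one such stem in the data (sividor → lusividoreka) adds lu- … -eka around the stem, so the same rule applies.
The other pattern: stems ending in -s insert -ur- after the first vowel.
So rufiger → lurufigereka.

lurufigereka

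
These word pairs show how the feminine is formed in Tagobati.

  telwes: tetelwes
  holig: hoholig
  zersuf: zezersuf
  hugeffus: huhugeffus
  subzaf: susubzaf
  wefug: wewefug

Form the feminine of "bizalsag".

bibizalsag

Every pair shown (telwes → tetelwes, holig → hoholig, zersuf → zezersuf, …) follows the same rule: repeat the first consonant+vowel as a prefix.
So bizalsag → bibizalsag.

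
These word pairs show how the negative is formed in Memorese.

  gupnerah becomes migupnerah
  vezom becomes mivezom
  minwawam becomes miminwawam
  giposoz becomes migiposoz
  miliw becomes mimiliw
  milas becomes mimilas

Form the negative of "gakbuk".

Every pair shown (gupnerah → migupnerah, vezom → mivezom, minwawam → miminwawam, …) follows the same rule: add the prefix mi-.
So gakbuk → migakbuk.

migakbuk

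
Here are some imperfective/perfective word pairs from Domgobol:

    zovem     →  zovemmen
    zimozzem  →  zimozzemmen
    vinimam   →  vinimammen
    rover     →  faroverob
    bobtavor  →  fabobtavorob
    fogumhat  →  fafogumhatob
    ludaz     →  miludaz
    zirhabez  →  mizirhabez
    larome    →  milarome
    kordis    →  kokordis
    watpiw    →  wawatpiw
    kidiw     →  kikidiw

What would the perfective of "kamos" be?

"kamos" ends in -s. The one such stem in the data (kordis → kokordis) repeats the first consonant+vowel as a prefix (as do watpiw, kidiw), so the same rule applies.
The other patterns: stems ending in -m double the final consonant and add -en; stems ending in -r or -t add fa- … -ob around the stem; stems ending in -e or -z add the prefix mi-.
So kamos → kakamos.

kakamos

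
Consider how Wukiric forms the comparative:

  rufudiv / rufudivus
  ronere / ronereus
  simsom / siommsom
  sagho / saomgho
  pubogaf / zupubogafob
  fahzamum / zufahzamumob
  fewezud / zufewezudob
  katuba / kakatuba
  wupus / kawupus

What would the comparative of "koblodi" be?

"koblodi" begins with k-. The one such stem in the data (katuba → kakatuba) adds the prefix ka-, so the same rule applies.
So koblodi → kakoblodi.

kakoblodi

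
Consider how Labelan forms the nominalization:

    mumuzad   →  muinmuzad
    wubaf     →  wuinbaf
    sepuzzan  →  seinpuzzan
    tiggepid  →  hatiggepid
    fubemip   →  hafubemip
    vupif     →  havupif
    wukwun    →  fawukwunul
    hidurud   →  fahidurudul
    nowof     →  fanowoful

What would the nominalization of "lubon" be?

falubonul

mumuzad and tiggepid both end in -d yet inflect differently (muinmuzad, hatiggepid), so the final letter is not what conditions the rule; the last vowel is.
"lubon" has last vowel 'o'. The one such stem in the data (nowof → fanowoful) adds fa- … -ul around the stem, so the same rule applies.
The other patterns: stems whose last vowel is 'a' insert -in- after the first vowel; stems whose last vowel is 'i' add the prefix ha-.
So lubon → falubonul.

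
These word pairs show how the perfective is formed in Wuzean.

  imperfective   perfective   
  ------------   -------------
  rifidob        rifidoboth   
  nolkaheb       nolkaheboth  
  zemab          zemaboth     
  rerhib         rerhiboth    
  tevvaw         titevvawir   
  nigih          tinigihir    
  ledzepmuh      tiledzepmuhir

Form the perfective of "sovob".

sovoboth

zemab and tevvaw both have last vowel 'a' yet inflect differently (zemaboth, titevvawir), so the last vowel is not what conditions the rule; the final letter is.
"sovob" ends in -b. The stems ending in -b (rifidob → rifidoboth, nolkaheb → nolkaheboth, zemab → zemaboth) add -oth.
The other pattern: stems ending in -h or -w add ti- … -ir around the stem.
So sovob → sovoboth.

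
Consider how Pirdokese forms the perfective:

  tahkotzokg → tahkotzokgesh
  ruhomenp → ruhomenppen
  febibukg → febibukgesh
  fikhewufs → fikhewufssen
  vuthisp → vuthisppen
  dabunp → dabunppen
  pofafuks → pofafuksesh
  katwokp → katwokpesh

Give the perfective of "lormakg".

lormakgesh

pofafuks and fikhewufs both end in -s yet inflect differently (pofafuksesh, fikhewufssen), so the final letter is not what conditions the rule; the second-to-last letter is.
"lormakg" has second-to-last letter 'k'. The stems whose second-to-last letter is 'k' (tahkotzokg → tahkotzokgesh, febibukg → febibukgesh, pofafuks → pofafuksesh) add -esh.
The other pattern: stems whose second-to-last letter is 'f', 'n' or 's' double the final consonant and add -en.
So lormakg → lormakgesh.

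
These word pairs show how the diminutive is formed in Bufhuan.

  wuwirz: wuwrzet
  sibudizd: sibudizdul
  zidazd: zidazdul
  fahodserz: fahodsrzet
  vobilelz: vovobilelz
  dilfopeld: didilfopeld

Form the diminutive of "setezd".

sibudizd and dilfopeld both end in -d yet inflect differently (sibudizdul, didilfopeld), so the final letter is not what conditions the rule; the second-to-last letter is.
"setezd" has second-to-last letter 'z'. The stems whose second-to-last letter is 'z' (sibudizd → sibudizdul, zidazd → zidazdul) add -ul.
So setezd → setezdul.

setezdul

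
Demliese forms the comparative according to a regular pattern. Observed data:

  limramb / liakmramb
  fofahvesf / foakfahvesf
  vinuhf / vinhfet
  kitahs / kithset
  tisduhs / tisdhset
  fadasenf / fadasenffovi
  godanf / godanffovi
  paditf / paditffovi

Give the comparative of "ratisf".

raaktisf

fofahvesf and vinuhf both end in -f yet inflect differently (foakfahvesf, vinhfet), so the final letter is not what conditions the rule; the second-to-last letter is.
"ratisf" has second-to-last letter 's'. The one such stem in the data (fofahvesf → foakfahvesf) inserts -ak- after the first vowel (as does limramb), so the same rule applies.
So ratisf → raaktisf.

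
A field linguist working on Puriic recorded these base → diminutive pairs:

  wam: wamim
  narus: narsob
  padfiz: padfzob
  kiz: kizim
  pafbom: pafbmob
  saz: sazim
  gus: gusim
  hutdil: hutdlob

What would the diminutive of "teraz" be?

padfiz and saz both end in -z yet inflect differently (padfzob, sazim), so the final letter is not what conditions the rule; the number of vowels is.
"teraz" has 2 vowels. The stems with 2 vowels (pafbom → pafbmob, narus → narsob, hutdil → hutdlob) delete the last vowel and add -ob.
The other pattern: stems with 1 vowel add -im.
So teraz → terzob.

terzob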